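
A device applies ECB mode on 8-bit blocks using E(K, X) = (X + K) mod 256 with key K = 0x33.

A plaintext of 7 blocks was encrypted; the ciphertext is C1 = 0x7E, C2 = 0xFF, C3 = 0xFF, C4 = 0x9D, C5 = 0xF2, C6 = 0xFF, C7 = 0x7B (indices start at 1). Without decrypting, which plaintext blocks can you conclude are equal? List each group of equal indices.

P2 = P3 = P6

ECB encrypts each block independently with the same key, so equal ciphertext blocks imply equal plaintext blocks.
C2 = C3 = C6 = 0xFF, so P2 = P3 = P6.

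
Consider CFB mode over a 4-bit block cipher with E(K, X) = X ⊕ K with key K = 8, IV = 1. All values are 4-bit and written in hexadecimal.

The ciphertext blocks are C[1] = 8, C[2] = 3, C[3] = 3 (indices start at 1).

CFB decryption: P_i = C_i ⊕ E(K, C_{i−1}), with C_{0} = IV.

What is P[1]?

P[1] = 1

P[1]: E(K, 1) = 9; 8 ⊕ 9 = 1.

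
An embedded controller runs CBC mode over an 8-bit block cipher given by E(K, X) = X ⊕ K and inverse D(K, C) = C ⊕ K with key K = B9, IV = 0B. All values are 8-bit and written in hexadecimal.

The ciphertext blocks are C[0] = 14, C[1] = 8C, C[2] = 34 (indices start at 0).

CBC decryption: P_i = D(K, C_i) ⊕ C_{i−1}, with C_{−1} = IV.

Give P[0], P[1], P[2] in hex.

P[0]: D(K, 14) = AD; AD ⊕ 0B = A6.
P[1]: D(K, 8C) = 35; 35 ⊕ 14 = 21.
P[2]: D(K, 34) = 8D; 8D ⊕ 8C = 01.

P[0] = A6, P[1] = 21, P[2] = 01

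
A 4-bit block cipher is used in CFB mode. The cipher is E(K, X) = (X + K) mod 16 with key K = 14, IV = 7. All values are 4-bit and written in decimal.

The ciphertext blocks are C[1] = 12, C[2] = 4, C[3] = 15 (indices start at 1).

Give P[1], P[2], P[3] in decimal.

P[1] = 9, P[2] = 14, P[3] = 13

CFB decryption: P_i = C_i ⊕ E(K, C_{i−1}), with C_{0} = IV.
P[1]: E(K, 7) = 5; 12 ⊕ 5 = 9.
P[2]: E(K, 12) = 10; 4 ⊕ 10 = 14.
P[3]: E(K, 4) = 2; 15 ⊕ 2 = 13.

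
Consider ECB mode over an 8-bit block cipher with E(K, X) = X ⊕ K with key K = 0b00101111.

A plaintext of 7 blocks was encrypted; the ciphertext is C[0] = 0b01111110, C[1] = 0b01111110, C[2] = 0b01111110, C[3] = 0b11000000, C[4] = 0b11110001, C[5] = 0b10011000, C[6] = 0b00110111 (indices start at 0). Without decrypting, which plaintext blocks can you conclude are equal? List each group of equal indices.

P[0] = P[1] = P[2]

ECB encrypts each block independently with the same key, so equal ciphertext blocks imply equal plaintext blocks.
C[0] = C[1] = C[2] = 0b01111110, so P[0] = P[1] = P[2].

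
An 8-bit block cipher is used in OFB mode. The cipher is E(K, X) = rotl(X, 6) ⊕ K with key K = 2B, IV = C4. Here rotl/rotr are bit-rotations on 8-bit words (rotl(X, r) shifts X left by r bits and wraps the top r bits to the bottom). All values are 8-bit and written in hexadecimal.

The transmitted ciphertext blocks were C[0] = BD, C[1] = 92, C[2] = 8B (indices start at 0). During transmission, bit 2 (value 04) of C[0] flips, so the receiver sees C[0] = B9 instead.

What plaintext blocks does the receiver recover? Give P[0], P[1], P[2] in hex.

P[0] = A3, P[1] = 3F, P[2] = CB

OFB decryption: S_i = E(K, S_{i−1}) with S_{−1} = IV; P_i = C_i ⊕ S_i.
Only C[0] changed, to B9. In OFB, a change in C_i flips the same bit in P_i only; the keystream is unaffected. Decrypting the received ciphertext:
P[0]: S = E(K, C4) = 1A; B9 ⊕ 1A = A3.
P[1]: S = E(K, 1A) = AD; 92 ⊕ AD = 3F.
P[2]: S = E(K, AD) = 40; 8B ⊕ 40 = CB.
Blocks that differ from the original plaintext: P[0].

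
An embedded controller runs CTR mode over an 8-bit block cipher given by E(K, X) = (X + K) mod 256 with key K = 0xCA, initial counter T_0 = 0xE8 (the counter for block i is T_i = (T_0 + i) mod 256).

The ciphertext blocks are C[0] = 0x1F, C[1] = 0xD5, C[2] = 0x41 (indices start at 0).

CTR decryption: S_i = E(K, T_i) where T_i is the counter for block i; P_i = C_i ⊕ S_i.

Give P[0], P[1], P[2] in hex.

P[0] = 0xAD, P[1] = 0x66, P[2] = 0xF5

P[0]: T = 0xE8, S = E(K, T) = 0xB2; 0x1F ⊕ 0xB2 = 0xAD.
P[1]: T = 0xE9, S = E(K, T) = 0xB3; 0xD5 ⊕ 0xB3 = 0x66.
P[2]: T = 0xEA, S = E(K, T) = 0xB4; 0x41 ⊕ 0xB4 = 0xF5.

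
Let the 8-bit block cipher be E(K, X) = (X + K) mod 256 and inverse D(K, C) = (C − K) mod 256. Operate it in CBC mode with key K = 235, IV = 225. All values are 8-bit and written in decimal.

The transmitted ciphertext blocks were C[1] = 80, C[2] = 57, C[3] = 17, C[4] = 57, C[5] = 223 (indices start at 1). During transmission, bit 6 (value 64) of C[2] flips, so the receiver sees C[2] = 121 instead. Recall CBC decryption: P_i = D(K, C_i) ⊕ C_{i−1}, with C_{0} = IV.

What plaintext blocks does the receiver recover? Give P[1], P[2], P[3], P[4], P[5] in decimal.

Only C[2] changed, to 121. In CBC, a change in C_i garbles P_i and flips the same bit in P_{i+1}. Decrypting the received ciphertext:
P[1]: D(K, 80) = 101; 101 ⊕ 225 = 132.
P[2]: D(K, 121) = 142; 142 ⊕ 80 = 222.
P[3]: D(K, 17) = 38; 38 ⊕ 121 = 95.
P[4]: D(K, 57) = 78; 78 ⊕ 17 = 95.
P[5]: D(K, 223) = 244; 244 ⊕ 57 = 205.
Blocks that differ from the original plaintext: P[2], P[3].

P[1] = 132, P[2] = 222, P[3] = 95, P[4] = 95, P[5] = 205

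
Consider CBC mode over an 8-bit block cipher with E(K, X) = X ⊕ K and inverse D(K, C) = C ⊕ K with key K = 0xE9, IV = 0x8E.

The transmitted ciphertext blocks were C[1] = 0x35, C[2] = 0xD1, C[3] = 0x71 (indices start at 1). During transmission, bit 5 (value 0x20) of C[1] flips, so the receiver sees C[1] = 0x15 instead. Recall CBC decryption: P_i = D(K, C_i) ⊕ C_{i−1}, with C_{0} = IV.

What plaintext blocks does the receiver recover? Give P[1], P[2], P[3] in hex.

P[1] = 0x72, P[2] = 0x2D, P[3] = 0x49

Only C[1] changed, to 0x15. In CBC, a change in C_i garbles P_i and flips the same bit in P_{i+1}. Decrypting the received ciphertext:
P[1]: D(K, 0x15) = 0xFC; 0xFC ⊕ 0x8E = 0x72.
P[2]: D(K, 0xD1) = 0x38; 0x38 ⊕ 0x15 = 0x2D.
P[3]: D(K, 0x71) = 0x98; 0x98 ⊕ 0xD1 = 0x49.
Blocks that differ from the original plaintext: P[1], P[2].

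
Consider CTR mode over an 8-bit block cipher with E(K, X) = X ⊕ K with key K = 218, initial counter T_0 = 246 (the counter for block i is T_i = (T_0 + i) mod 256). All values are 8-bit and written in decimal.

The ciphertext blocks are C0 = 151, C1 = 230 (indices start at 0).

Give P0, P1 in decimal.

P0 = 187, P1 = 203

CTR decryption: S_i = E(K, T_i) where T_i is the counter for block i; P_i = C_i ⊕ S_i.
P0: T = 246, S = E(K, T) = 44; 151 ⊕ 44 = 187.
P1: T = 247, S = E(K, T) = 45; 230 ⊕ 45 = 203.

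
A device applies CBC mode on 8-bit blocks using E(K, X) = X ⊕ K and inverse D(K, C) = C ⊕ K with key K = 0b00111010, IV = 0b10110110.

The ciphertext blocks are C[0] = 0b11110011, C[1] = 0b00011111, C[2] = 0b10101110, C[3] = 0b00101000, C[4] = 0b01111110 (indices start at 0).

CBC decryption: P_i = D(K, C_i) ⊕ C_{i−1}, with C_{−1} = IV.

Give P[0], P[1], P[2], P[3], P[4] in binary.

P[0] = 0b01111111, P[1] = 0b11010110, P[2] = 0b10001011, P[3] = 0b10111100, P[4] = 0b01101100

P[0]: D(K, 0b11110011) = 0b11001001; 0b11001001 ⊕ 0b10110110 = 0b01111111.
P[1]: D(K, 0b00011111) = 0b00100101; 0b00100101 ⊕ 0b11110011 = 0b11010110.
P[2]: D(K, 0b10101110) = 0b10010100; 0b10010100 ⊕ 0b00011111 = 0b10001011.
P[3]: D(K, 0b00101000) = 0b00010010; 0b00010010 ⊕ 0b10101110 = 0b10111100.
P[4]: D(K, 0b01111110) = 0b01000100; 0b01000100 ⊕ 0b00101000 = 0b01101100.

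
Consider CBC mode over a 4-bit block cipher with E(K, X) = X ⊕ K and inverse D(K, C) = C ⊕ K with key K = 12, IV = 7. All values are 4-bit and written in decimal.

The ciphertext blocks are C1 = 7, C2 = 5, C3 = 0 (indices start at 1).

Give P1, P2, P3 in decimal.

CBC decryption: P_i = D(K, C_i) ⊕ C_{i−1}, with C_{0} = IV.
P1: D(K, 7) = 11; 11 ⊕ 7 = 12.
P2: D(K, 5) = 9; 9 ⊕ 7 = 14.
P3: D(K, 0) = 12; 12 ⊕ 5 = 9.

P1 = 12, P2 = 14, P3 = 9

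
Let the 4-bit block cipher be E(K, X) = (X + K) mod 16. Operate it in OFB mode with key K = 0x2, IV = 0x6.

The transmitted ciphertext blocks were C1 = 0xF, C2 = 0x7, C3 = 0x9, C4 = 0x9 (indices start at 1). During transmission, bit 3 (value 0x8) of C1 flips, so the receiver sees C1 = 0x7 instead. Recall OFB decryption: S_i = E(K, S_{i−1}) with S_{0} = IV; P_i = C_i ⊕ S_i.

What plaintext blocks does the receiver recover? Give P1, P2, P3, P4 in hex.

P1 = 0xF, P2 = 0xD, P3 = 0x5, P4 = 0x7

Only C1 changed, to 0x7. In OFB, a change in C_i flips the same bit in P_i only; the keystream is unaffected. Decrypting the received ciphertext:
P1: S = E(K, 0x6) = 0x8; 0x7 ⊕ 0x8 = 0xF.
P2: S = E(K, 0x8) = 0xA; 0x7 ⊕ 0xA = 0xD.
P3: S = E(K, 0xA) = 0xC; 0x9 ⊕ 0xC = 0x5.
P4: S = E(K, 0xC) = 0xE; 0x9 ⊕ 0xE = 0x7.
Blocks that differ from the original plaintext: P1.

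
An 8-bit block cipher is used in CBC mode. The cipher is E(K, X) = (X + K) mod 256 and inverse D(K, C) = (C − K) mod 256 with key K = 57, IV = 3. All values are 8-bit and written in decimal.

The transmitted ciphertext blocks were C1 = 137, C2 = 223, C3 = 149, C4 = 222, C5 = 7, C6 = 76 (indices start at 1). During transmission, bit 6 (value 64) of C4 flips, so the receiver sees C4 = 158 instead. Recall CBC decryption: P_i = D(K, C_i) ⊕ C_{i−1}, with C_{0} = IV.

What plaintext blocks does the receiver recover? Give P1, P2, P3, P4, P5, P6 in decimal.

Only C4 changed, to 158. In CBC, a change in C_i garbles P_i and flips the same bit in P_{i+1}. Decrypting the received ciphertext:
P1: D(K, 137) = 80; 80 ⊕ 3 = 83.
P2: D(K, 223) = 166; 166 ⊕ 137 = 47.
P3: D(K, 149) = 92; 92 ⊕ 223 = 131.
P4: D(K, 158) = 101; 101 ⊕ 149 = 240.
P5: D(K, 7) = 206; 206 ⊕ 158 = 80.
P6: D(K, 76) = 19; 19 ⊕ 7 = 20.
Blocks that differ from the original plaintext: P4, P5.

P1 = 83, P2 = 47, P3 = 131, P4 = 240, P5 = 80, P6 = 20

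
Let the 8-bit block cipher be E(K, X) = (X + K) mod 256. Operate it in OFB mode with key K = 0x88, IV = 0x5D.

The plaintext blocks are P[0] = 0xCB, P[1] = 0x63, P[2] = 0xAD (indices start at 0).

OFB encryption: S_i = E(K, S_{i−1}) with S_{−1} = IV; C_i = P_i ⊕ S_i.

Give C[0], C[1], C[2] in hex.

C[0]: S = E(K, 0x5D) = 0xE5; 0xCB ⊕ 0xE5 = 0x2E.
C[1]: S = E(K, 0xE5) = 0x6D; 0x63 ⊕ 0x6D = 0x0E.
C[2]: S = E(K, 0x6D) = 0xF5; 0xAD ⊕ 0xF5 = 0x58.

C[0] = 0x2E, C[1] = 0x0E, C[2] = 0x58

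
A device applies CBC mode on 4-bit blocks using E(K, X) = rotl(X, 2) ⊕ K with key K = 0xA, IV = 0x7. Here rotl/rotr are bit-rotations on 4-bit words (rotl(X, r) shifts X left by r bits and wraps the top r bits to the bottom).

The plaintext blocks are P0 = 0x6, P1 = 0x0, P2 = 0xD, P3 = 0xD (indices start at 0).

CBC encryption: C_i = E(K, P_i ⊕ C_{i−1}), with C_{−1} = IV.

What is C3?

C0: P0 ⊕ 0x7 = 0x1; E(K, 0x1) = 0xE.
C1: P1 ⊕ 0xE = 0xE; E(K, 0xE) = 0x1.
C2: P2 ⊕ 0x1 = 0xC; E(K, 0xC) = 0x9.
C3: P3 ⊕ 0x9 = 0x4; E(K, 0x4) = 0xB.

C3 = 0xB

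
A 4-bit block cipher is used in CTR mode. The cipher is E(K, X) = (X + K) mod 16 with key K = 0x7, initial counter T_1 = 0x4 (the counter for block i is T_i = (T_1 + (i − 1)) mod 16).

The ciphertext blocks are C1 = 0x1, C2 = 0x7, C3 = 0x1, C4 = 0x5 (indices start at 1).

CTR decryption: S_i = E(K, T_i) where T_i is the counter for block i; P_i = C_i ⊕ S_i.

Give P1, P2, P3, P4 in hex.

P1: T = 0x4, S = E(K, T) = 0xB; 0x1 ⊕ 0xB = 0xA.
P2: T = 0x5, S = E(K, T) = 0xC; 0x7 ⊕ 0xC = 0xB.
P3: T = 0x6, S = E(K, T) = 0xD; 0x1 ⊕ 0xD = 0xC.
P4: T = 0x7, S = E(K, T) = 0xE; 0x5 ⊕ 0xE = 0xB.

P1 = 0xA, P2 = 0xB, P3 = 0xC, P4 = 0xB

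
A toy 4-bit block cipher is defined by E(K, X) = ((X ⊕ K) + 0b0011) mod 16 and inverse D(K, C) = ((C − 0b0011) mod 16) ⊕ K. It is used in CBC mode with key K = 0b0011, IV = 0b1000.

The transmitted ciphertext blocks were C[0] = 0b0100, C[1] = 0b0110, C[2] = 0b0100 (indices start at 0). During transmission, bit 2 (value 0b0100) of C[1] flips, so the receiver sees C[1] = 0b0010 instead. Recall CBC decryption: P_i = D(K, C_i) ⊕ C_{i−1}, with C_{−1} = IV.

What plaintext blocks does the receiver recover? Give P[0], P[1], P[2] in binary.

Only C[1] changed, to 0b0010. In CBC, a change in C_i garbles P_i and flips the same bit in P_{i+1}. Decrypting the received ciphertext:
P[0]: D(K, 0b0100) = 0b0010; 0b0010 ⊕ 0b1000 = 0b1010.
P[1]: D(K, 0b0010) = 0b1100; 0b1100 ⊕ 0b0100 = 0b1000.
P[2]: D(K, 0b0100) = 0b0010; 0b0010 ⊕ 0b0010 = 0b0000.
Blocks that differ from the original plaintext: P[1], P[2].

P[0] = 0b1010, P[1] = 0b1000, P[2] = 0b0000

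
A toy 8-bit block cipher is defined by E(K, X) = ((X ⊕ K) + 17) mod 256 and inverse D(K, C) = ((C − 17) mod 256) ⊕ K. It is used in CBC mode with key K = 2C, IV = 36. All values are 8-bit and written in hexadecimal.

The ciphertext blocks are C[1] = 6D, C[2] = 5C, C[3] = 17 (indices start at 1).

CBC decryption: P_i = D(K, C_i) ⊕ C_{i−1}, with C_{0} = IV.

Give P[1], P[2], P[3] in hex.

P[1] = 4C, P[2] = 04, P[3] = 70

P[1]: D(K, 6D) = 7A; 7A ⊕ 36 = 4C.
P[2]: D(K, 5C) = 69; 69 ⊕ 6D = 04.
P[3]: D(K, 17) = 2C; 2C ⊕ 5C = 70.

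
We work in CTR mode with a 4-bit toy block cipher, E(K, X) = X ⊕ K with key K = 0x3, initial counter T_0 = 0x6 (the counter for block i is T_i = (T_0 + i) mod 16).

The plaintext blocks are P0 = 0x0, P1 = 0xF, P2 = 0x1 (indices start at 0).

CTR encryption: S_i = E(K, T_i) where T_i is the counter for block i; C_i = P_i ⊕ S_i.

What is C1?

C0: T = 0x6, S = E(K, T) = 0x5; 0x0 ⊕ 0x5 = 0x5.
C1: T = 0x7, S = E(K, T) = 0x4; 0xF ⊕ 0x4 = 0xB.

C1 = 0xB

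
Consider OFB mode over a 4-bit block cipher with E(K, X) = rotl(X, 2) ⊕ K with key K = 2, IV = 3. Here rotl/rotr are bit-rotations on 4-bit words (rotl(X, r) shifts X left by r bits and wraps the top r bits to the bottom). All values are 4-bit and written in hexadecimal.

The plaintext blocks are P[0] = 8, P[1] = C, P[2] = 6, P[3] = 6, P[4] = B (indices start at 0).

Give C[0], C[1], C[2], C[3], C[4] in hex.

C[0] = 6, C[1] = 5, C[2] = 2, C[3] = 5, C[4] = 5

OFB encryption: S_i = E(K, S_{i−1}) with S_{−1} = IV; C_i = P_i ⊕ S_i.
C[0]: S = E(K, 3) = E; 8 ⊕ E = 6.
C[1]: S = E(K, E) = 9; C ⊕ 9 = 5.
C[2]: S = E(K, 9) = 4; 6 ⊕ 4 = 2.
C[3]: S = E(K, 4) = 3; 6 ⊕ 3 = 5.
C[4]: S = E(K, 3) = E; B ⊕ E = 5.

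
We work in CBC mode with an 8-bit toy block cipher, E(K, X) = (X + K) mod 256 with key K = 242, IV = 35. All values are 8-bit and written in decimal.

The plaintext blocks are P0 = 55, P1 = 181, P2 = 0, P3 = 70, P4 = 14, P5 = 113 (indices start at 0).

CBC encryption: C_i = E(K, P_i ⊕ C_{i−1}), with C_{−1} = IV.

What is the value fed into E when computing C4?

205

C0: P0 ⊕ 35 = 20; E(K, 20) = 6.
C1: P1 ⊕ 6 = 179; E(K, 179) = 165.
C2: P2 ⊕ 165 = 165; E(K, 165) = 151.
C3: P3 ⊕ 151 = 209; E(K, 209) = 195.
C4: P4 ⊕ 195 = 205; E(K, 205) = 191.
So the input to E for block 4 is 205.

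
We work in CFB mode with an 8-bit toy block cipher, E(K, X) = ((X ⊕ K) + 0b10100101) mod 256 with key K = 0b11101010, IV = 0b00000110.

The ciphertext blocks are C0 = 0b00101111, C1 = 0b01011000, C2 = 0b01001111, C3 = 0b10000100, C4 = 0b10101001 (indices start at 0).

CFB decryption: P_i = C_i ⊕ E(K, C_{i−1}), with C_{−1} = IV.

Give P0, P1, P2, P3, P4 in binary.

P0 = 0b10111110, P1 = 0b00110010, P2 = 0b00011000, P3 = 0b11001110, P4 = 0b10111010

P0: E(K, 0b00000110) = 0b10010001; 0b00101111 ⊕ 0b10010001 = 0b10111110.
P1: E(K, 0b00101111) = 0b01101010; 0b01011000 ⊕ 0b01101010 = 0b00110010.
P2: E(K, 0b01011000) = 0b01010111; 0b01001111 ⊕ 0b01010111 = 0b00011000.
P3: E(K, 0b01001111) = 0b01001010; 0b10000100 ⊕ 0b01001010 = 0b11001110.
P4: E(K, 0b10000100) = 0b00010011; 0b10101001 ⊕ 0b00010011 = 0b10111010.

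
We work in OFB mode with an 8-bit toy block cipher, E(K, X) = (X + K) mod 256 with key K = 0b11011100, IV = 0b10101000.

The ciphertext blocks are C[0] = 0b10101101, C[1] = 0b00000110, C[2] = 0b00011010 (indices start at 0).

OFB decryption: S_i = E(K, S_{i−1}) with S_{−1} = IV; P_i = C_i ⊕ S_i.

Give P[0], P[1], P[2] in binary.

P[0] = 0b00101001, P[1] = 0b01100110, P[2] = 0b00100110

P[0]: S = E(K, 0b10101000) = 0b10000100; 0b10101101 ⊕ 0b10000100 = 0b00101001.
P[1]: S = E(K, 0b10000100) = 0b01100000; 0b00000110 ⊕ 0b01100000 = 0b01100110.
P[2]: S = E(K, 0b01100000) = 0b00111100; 0b00011010 ⊕ 0b00111100 = 0b00100110.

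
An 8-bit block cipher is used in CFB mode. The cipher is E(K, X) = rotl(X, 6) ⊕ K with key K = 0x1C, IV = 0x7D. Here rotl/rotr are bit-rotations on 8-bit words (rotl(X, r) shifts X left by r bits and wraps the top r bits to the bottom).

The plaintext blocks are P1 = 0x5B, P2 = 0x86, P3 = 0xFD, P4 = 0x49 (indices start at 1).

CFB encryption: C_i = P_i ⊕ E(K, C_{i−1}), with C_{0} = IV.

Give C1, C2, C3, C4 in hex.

C1 = 0x18, C2 = 0x9C, C3 = 0xC6, C4 = 0xE4

C1: E(K, 0x7D) = 0x43; 0x5B ⊕ 0x43 = 0x18.
C2: E(K, 0x18) = 0x1A; 0x86 ⊕ 0x1A = 0x9C.
C3: E(K, 0x9C) = 0x3B; 0xFD ⊕ 0x3B = 0xC6.
C4: E(K, 0xC6) = 0xAD; 0x49 ⊕ 0xAD = 0xE4.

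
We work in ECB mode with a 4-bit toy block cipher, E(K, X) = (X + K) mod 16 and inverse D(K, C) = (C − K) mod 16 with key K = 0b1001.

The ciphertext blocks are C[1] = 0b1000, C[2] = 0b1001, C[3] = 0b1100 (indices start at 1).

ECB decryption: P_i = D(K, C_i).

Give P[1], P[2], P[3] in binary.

P[1] = 0b1111, P[2] = 0b0000, P[3] = 0b0011

P[1]: D(K, 0b1000) = 0b1111.
P[2]: D(K, 0b1001) = 0b0000.
P[3]: D(K, 0b1100) = 0b0011.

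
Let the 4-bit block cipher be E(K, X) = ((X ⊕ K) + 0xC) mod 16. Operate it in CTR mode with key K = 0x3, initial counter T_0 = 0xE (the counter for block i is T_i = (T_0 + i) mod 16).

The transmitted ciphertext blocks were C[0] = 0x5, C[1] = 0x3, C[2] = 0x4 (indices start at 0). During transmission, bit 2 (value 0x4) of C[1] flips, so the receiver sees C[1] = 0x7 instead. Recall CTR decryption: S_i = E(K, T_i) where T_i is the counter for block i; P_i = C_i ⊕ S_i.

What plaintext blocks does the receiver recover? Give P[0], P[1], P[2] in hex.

P[0] = 0xC, P[1] = 0xF, P[2] = 0xB

Only C[1] changed, to 0x7. In CTR, a change in C_i flips the same bit in P_i only; the keystream is unaffected. Decrypting the received ciphertext:
P[0]: T = 0xE, S = E(K, T) = 0x9; 0x5 ⊕ 0x9 = 0xC.
P[1]: T = 0xF, S = E(K, T) = 0x8; 0x7 ⊕ 0x8 = 0xF.
P[2]: T = 0x0, S = E(K, T) = 0xF; 0x4 ⊕ 0xF = 0xB.
Blocks that differ from the original plaintext: P[1].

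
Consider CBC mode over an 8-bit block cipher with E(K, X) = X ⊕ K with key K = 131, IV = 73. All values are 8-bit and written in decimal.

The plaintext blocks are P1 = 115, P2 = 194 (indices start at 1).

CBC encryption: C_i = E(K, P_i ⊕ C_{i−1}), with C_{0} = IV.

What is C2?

C2 = 248

C1: P1 ⊕ 73 = 58; E(K, 58) = 185.
C2: P2 ⊕ 185 = 123; E(K, 123) = 248.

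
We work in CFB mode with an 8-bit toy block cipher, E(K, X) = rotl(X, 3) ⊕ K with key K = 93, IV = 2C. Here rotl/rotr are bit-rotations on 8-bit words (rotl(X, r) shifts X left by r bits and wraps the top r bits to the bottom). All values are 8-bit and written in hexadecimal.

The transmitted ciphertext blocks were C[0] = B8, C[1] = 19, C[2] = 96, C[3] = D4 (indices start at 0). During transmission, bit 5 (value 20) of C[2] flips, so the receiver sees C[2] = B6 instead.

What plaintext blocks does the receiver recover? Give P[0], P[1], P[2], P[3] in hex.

CFB decryption: P_i = C_i ⊕ E(K, C_{i−1}), with C_{−1} = IV.
Only C[2] changed, to B6. In CFB, a change in C_i flips the same bit in P_i and garbles P_{i+1}. Decrypting the received ciphertext:
P[0]: E(K, 2C) = F2; B8 ⊕ F2 = 4A.
P[1]: E(K, B8) = 56; 19 ⊕ 56 = 4F.
P[2]: E(K, 19) = 5B; B6 ⊕ 5B = ED.
P[3]: E(K, B6) = 26; D4 ⊕ 26 = F2.
Blocks that differ from the original plaintext: P[2], P[3].

P[0] = 4A, P[1] = 4F, P[2] = ED, P[3] = F2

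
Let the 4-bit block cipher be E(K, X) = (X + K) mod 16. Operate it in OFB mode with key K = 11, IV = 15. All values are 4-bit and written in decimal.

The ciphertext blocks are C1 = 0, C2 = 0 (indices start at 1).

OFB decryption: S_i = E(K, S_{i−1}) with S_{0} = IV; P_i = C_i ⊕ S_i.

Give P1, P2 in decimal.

P1 = 10, P2 = 5

P1: S = E(K, 15) = 10; 0 ⊕ 10 = 10.
P2: S = E(K, 10) = 5; 0 ⊕ 5 = 5.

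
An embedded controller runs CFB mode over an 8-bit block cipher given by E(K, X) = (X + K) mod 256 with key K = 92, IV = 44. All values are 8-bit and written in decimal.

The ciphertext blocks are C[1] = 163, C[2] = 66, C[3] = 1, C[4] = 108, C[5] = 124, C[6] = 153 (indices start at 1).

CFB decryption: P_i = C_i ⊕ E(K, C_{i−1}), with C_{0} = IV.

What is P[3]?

P[3] = 159

P[3]: E(K, 66) = 158; 1 ⊕ 158 = 159.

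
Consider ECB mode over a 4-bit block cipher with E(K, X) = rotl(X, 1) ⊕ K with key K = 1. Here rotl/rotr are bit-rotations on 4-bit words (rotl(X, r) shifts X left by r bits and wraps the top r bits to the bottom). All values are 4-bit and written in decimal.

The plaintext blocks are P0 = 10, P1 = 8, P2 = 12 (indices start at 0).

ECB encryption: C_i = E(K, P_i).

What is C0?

C0: E(K, 10) = 4.

C0 = 4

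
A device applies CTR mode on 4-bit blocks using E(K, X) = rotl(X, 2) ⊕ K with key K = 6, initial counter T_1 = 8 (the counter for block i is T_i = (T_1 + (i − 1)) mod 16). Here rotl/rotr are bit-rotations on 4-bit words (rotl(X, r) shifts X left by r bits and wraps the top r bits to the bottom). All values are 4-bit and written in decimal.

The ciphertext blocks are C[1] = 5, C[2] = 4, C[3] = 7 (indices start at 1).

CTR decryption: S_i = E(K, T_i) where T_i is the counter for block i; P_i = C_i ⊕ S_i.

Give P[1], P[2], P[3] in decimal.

P[1]: T = 8, S = E(K, T) = 4; 5 ⊕ 4 = 1.
P[2]: T = 9, S = E(K, T) = 0; 4 ⊕ 0 = 4.
P[3]: T = 10, S = E(K, T) = 12; 7 ⊕ 12 = 11.

P[1] = 1, P[2] = 4, P[3] = 11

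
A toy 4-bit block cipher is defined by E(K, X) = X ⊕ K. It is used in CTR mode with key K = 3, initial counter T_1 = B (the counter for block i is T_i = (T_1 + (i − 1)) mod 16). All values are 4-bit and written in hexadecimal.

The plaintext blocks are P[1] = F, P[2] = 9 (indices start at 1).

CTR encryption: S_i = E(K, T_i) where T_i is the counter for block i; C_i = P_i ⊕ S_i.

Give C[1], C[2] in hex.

C[1] = 7, C[2] = 6

C[1]: T = B, S = E(K, T) = 8; F ⊕ 8 = 7.
C[2]: T = C, S = E(K, T) = F; 9 ⊕ F = 6.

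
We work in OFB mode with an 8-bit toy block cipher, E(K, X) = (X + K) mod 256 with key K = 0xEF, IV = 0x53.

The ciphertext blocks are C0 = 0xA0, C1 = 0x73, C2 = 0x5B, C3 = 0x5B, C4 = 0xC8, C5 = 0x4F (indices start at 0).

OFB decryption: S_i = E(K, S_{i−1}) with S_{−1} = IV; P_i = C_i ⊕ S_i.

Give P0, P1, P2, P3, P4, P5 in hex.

P0 = 0xE2, P1 = 0x42, P2 = 0x7B, P3 = 0x54, P4 = 0x36, P5 = 0xA2

P0: S = E(K, 0x53) = 0x42; 0xA0 ⊕ 0x42 = 0xE2.
P1: S = E(K, 0x42) = 0x31; 0x73 ⊕ 0x31 = 0x42.
P2: S = E(K, 0x31) = 0x20; 0x5B ⊕ 0x20 = 0x7B.
P3: S = E(K, 0x20) = 0x0F; 0x5B ⊕ 0x0F = 0x54.
P4: S = E(K, 0x0F) = 0xFE; 0xC8 ⊕ 0xFE = 0x36.
P5: S = E(K, 0xFE) = 0xED; 0x4F ⊕ 0xED = 0xA2.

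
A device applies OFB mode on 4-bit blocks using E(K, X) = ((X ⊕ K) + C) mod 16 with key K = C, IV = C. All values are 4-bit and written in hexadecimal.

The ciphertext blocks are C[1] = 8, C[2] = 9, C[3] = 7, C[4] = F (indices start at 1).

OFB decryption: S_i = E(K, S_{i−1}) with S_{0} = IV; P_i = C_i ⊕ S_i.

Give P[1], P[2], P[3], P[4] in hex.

P[1] = 4, P[2] = 5, P[3] = B, P[4] = 3

P[1]: S = E(K, C) = C; 8 ⊕ C = 4.
P[2]: S = E(K, C) = C; 9 ⊕ C = 5.
P[3]: S = E(K, C) = C; 7 ⊕ C = B.
P[4]: S = E(K, C) = C; F ⊕ C = 3.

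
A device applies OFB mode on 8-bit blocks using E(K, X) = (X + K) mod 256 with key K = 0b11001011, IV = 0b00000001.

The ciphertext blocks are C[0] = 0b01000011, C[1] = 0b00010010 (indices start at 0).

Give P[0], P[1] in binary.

OFB decryption: S_i = E(K, S_{i−1}) with S_{−1} = IV; P_i = C_i ⊕ S_i.
P[0]: S = E(K, 0b00000001) = 0b11001100; 0b01000011 ⊕ 0b11001100 = 0b10001111.
P[1]: S = E(K, 0b11001100) = 0b10010111; 0b00010010 ⊕ 0b10010111 = 0b10000101.

P[0] = 0b10001111, P[1] = 0b10000101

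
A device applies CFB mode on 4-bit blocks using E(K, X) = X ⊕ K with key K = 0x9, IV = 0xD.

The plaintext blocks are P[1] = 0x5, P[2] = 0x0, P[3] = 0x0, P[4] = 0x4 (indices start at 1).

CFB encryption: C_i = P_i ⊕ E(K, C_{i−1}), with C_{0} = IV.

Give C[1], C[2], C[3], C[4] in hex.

C[1]: E(K, 0xD) = 0x4; 0x5 ⊕ 0x4 = 0x1.
C[2]: E(K, 0x1) = 0x8; 0x0 ⊕ 0x8 = 0x8.
C[3]: E(K, 0x8) = 0x1; 0x0 ⊕ 0x1 = 0x1.
C[4]: E(K, 0x1) = 0x8; 0x4 ⊕ 0x8 = 0xC.

C[1] = 0x1, C[2] = 0x8, C[3] = 0x1, C[4] = 0xC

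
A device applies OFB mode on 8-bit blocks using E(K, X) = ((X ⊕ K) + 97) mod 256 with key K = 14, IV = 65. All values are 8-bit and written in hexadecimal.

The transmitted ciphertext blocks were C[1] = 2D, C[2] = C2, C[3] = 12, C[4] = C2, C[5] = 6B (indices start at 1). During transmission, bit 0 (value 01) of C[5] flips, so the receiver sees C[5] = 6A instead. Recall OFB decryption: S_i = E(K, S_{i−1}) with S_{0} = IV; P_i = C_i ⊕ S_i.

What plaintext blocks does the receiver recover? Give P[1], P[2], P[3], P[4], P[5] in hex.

Only C[5] changed, to 6A. In OFB, a change in C_i flips the same bit in P_i only; the keystream is unaffected. Decrypting the received ciphertext:
P[1]: S = E(K, 65) = 08; 2D ⊕ 08 = 25.
P[2]: S = E(K, 08) = B3; C2 ⊕ B3 = 71.
P[3]: S = E(K, B3) = 3E; 12 ⊕ 3E = 2C.
P[4]: S = E(K, 3E) = C1; C2 ⊕ C1 = 03.
P[5]: S = E(K, C1) = 6C; 6A ⊕ 6C = 06.
Blocks that differ from the original plaintext: P[5].

P[1] = 25, P[2] = 71, P[3] = 2C, P[4] = 03, P[5] = 06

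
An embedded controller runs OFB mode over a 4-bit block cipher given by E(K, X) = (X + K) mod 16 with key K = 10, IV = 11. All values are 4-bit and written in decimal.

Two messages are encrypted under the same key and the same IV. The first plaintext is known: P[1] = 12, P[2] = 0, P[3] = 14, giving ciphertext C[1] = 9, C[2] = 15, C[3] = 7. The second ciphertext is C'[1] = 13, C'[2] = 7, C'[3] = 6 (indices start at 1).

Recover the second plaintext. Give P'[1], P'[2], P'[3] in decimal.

P'[1] = 8, P'[2] = 8, P'[3] = 15

In OFB with a reused IV, both messages share the same keystream S_i, so C_i ⊕ C'_i = P_i ⊕ P'_i and thus P'_i = P_i ⊕ C_i ⊕ C'_i.
P'[1]: 12 ⊕ 9 ⊕ 13 = 8.
P'[2]: 0 ⊕ 15 ⊕ 7 = 8.
P'[3]: 14 ⊕ 7 ⊕ 6 = 15.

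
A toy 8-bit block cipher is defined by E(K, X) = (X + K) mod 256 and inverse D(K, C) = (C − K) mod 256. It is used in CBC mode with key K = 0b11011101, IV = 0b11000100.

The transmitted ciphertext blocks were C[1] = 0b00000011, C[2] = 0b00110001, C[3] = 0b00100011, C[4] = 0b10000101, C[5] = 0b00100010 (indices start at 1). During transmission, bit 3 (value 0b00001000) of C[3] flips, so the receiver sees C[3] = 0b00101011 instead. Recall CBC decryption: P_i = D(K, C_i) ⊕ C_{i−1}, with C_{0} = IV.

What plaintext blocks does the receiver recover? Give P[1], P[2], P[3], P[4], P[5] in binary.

P[1] = 0b11100010, P[2] = 0b01010111, P[3] = 0b01111111, P[4] = 0b10000011, P[5] = 0b11000000

Only C[3] changed, to 0b00101011. In CBC, a change in C_i garbles P_i and flips the same bit in P_{i+1}. Decrypting the received ciphertext:
P[1]: D(K, 0b00000011) = 0b00100110; 0b00100110 ⊕ 0b11000100 = 0b11100010.
P[2]: D(K, 0b00110001) = 0b01010100; 0b01010100 ⊕ 0b00000011 = 0b01010111.
P[3]: D(K, 0b00101011) = 0b01001110; 0b01001110 ⊕ 0b00110001 = 0b01111111.
P[4]: D(K, 0b10000101) = 0b10101000; 0b10101000 ⊕ 0b00101011 = 0b10000011.
P[5]: D(K, 0b00100010) = 0b01000101; 0b01000101 ⊕ 0b10000101 = 0b11000000.
Blocks that differ from the original plaintext: P[3], P[4].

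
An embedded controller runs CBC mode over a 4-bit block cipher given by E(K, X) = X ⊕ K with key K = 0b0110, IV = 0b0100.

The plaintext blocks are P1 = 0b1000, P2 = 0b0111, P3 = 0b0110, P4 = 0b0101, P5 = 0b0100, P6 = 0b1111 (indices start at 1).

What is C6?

CBC encryption: C_i = E(K, P_i ⊕ C_{i−1}), with C_{0} = IV.
C1: P1 ⊕ 0b0100 = 0b1100; E(K, 0b1100) = 0b1010.
C2: P2 ⊕ 0b1010 = 0b1101; E(K, 0b1101) = 0b1011.
C3: P3 ⊕ 0b1011 = 0b1101; E(K, 0b1101) = 0b1011.
C4: P4 ⊕ 0b1011 = 0b1110; E(K, 0b1110) = 0b1000.
C5: P5 ⊕ 0b1000 = 0b1100; E(K, 0b1100) = 0b1010.
C6: P6 ⊕ 0b1010 = 0b0101; E(K, 0b0101) = 0b0011.

C6 = 0b0011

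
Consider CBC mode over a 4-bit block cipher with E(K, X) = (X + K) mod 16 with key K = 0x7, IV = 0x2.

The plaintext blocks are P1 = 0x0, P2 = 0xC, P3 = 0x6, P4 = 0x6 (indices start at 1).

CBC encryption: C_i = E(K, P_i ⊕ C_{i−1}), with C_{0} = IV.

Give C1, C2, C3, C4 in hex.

C1: P1 ⊕ 0x2 = 0x2; E(K, 0x2) = 0x9.
C2: P2 ⊕ 0x9 = 0x5; E(K, 0x5) = 0xC.
C3: P3 ⊕ 0xC = 0xA; E(K, 0xA) = 0x1.
C4: P4 ⊕ 0x1 = 0x7; E(K, 0x7) = 0xE.

C1 = 0x9, C2 = 0xC, C3 = 0x1, C4 = 0xE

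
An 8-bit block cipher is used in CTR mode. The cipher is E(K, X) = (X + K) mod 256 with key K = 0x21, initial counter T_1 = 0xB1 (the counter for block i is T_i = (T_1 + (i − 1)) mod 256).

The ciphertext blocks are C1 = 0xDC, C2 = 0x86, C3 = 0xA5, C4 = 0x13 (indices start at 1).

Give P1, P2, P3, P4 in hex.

P1 = 0x0E, P2 = 0x55, P3 = 0x71, P4 = 0xC6

CTR decryption: S_i = E(K, T_i) where T_i is the counter for block i; P_i = C_i ⊕ S_i.
P1: T = 0xB1, S = E(K, T) = 0xD2; 0xDC ⊕ 0xD2 = 0x0E.
P2: T = 0xB2, S = E(K, T) = 0xD3; 0x86 ⊕ 0xD3 = 0x55.
P3: T = 0xB3, S = E(K, T) = 0xD4; 0xA5 ⊕ 0xD4 = 0x71.
P4: T = 0xB4, S = E(K, T) = 0xD5; 0x13 ⊕ 0xD5 = 0xC6.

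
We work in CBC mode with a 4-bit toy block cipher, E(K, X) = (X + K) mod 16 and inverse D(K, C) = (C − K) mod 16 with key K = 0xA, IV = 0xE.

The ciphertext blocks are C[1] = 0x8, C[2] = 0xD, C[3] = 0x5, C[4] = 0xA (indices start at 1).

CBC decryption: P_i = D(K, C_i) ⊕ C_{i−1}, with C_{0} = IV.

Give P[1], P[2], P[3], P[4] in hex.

P[1]: D(K, 0x8) = 0xE; 0xE ⊕ 0xE = 0x0.
P[2]: D(K, 0xD) = 0x3; 0x3 ⊕ 0x8 = 0xB.
P[3]: D(K, 0x5) = 0xB; 0xB ⊕ 0xD = 0x6.
P[4]: D(K, 0xA) = 0x0; 0x0 ⊕ 0x5 = 0x5.

P[1] = 0x0, P[2] = 0xB, P[3] = 0x6, P[4] = 0x5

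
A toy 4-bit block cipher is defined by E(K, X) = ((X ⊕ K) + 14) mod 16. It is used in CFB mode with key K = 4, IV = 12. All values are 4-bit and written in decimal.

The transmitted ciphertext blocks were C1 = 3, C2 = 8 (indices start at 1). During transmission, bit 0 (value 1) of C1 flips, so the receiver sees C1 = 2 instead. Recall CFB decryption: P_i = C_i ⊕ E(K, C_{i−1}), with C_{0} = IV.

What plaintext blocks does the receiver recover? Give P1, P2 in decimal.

P1 = 4, P2 = 12

Only C1 changed, to 2. In CFB, a change in C_i flips the same bit in P_i and garbles P_{i+1}. Decrypting the received ciphertext:
P1: E(K, 12) = 6; 2 ⊕ 6 = 4.
P2: E(K, 2) = 4; 8 ⊕ 4 = 12.
Blocks that differ from the original plaintext: P1, P2.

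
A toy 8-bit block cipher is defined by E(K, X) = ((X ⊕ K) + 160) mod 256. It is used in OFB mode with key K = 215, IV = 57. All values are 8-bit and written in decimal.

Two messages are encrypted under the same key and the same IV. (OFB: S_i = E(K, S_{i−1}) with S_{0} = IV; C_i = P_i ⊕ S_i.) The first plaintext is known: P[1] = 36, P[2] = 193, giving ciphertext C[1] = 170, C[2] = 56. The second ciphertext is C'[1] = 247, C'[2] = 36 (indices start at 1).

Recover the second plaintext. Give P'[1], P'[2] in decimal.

In OFB with a reused IV, both messages share the same keystream S_i, so C_i ⊕ C'_i = P_i ⊕ P'_i and thus P'_i = P_i ⊕ C_i ⊕ C'_i.
P'[1]: 36 ⊕ 170 ⊕ 247 = 121.
P'[2]: 193 ⊕ 56 ⊕ 36 = 221.

P'[1] = 121, P'[2] = 221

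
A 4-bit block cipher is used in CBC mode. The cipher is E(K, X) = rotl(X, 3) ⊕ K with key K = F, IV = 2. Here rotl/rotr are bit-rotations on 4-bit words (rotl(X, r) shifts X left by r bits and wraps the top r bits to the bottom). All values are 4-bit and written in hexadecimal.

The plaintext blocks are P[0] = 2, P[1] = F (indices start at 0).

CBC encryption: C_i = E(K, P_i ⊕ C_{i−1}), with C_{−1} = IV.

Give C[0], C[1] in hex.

C[0] = F, C[1] = F

C[0]: P[0] ⊕ 2 = 0; E(K, 0) = F.
C[1]: P[1] ⊕ F = 0; E(K, 0) = F.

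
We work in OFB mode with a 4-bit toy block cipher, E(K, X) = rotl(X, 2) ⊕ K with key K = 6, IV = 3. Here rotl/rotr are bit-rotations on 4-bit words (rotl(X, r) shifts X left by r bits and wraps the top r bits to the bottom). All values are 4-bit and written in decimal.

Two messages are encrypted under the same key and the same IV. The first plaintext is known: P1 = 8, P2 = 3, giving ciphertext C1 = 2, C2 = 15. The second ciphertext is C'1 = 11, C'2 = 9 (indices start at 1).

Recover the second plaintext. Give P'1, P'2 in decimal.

In OFB with a reused IV, both messages share the same keystream S_i, so C_i ⊕ C'_i = P_i ⊕ P'_i and thus P'_i = P_i ⊕ C_i ⊕ C'_i.
P'1: 8 ⊕ 2 ⊕ 11 = 1.
P'2: 3 ⊕ 15 ⊕ 9 = 5.

P'1 = 1, P'2 = 5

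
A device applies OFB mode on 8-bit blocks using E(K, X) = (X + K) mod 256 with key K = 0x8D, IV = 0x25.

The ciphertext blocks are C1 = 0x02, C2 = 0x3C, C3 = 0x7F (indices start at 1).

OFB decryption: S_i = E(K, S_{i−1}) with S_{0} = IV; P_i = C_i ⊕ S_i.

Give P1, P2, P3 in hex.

P1: S = E(K, 0x25) = 0xB2; 0x02 ⊕ 0xB2 = 0xB0.
P2: S = E(K, 0xB2) = 0x3F; 0x3C ⊕ 0x3F = 0x03.
P3: S = E(K, 0x3F) = 0xCC; 0x7F ⊕ 0xCC = 0xB3.

P1 = 0xB0, P2 = 0x03, P3 = 0xB3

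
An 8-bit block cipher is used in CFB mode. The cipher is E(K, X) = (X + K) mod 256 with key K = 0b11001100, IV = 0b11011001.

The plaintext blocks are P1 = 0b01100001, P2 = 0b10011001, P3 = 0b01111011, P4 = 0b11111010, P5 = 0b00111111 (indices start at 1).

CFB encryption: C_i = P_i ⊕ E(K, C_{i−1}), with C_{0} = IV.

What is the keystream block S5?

0b01001100

C1: E(K, 0b11011001) = 0b10100101; 0b01100001 ⊕ 0b10100101 = 0b11000100.
C2: E(K, 0b11000100) = 0b10010000; 0b10011001 ⊕ 0b10010000 = 0b00001001.
C3: E(K, 0b00001001) = 0b11010101; 0b01111011 ⊕ 0b11010101 = 0b10101110.
C4: E(K, 0b10101110) = 0b01111010; 0b11111010 ⊕ 0b01111010 = 0b10000000.
C5: E(K, 0b10000000) = 0b01001100; 0b00111111 ⊕ 0b01001100 = 0b01110011.
So S5 = 0b01001100.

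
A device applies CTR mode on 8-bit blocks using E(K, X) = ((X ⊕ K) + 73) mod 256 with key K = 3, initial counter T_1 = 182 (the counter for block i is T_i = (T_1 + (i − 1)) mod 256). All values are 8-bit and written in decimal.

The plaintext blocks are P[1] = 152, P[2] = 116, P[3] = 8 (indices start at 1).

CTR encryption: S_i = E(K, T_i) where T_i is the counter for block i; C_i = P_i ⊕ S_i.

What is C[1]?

C[1]: T = 182, S = E(K, T) = 254; 152 ⊕ 254 = 102.

C[1] = 102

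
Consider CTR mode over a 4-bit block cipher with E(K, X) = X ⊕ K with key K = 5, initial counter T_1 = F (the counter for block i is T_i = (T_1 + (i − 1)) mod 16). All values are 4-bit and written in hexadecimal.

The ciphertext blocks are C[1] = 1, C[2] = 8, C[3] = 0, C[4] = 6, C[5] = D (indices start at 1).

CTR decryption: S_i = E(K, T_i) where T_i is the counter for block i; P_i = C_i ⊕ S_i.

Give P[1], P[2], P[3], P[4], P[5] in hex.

P[1] = B, P[2] = D, P[3] = 4, P[4] = 1, P[5] = B

P[1]: T = F, S = E(K, T) = A; 1 ⊕ A = B.
P[2]: T = 0, S = E(K, T) = 5; 8 ⊕ 5 = D.
P[3]: T = 1, S = E(K, T) = 4; 0 ⊕ 4 = 4.
P[4]: T = 2, S = E(K, T) = 7; 6 ⊕ 7 = 1.
P[5]: T = 3, S = E(K, T) = 6; D ⊕ 6 = B.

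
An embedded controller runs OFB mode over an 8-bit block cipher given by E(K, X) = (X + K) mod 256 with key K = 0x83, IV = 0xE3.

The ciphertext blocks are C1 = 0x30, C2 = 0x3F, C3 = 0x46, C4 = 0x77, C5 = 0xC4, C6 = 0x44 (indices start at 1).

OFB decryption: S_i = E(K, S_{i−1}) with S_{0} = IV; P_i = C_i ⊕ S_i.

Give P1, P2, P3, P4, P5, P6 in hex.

P1: S = E(K, 0xE3) = 0x66; 0x30 ⊕ 0x66 = 0x56.
P2: S = E(K, 0x66) = 0xE9; 0x3F ⊕ 0xE9 = 0xD6.
P3: S = E(K, 0xE9) = 0x6C; 0x46 ⊕ 0x6C = 0x2A.
P4: S = E(K, 0x6C) = 0xEF; 0x77 ⊕ 0xEF = 0x98.
P5: S = E(K, 0xEF) = 0x72; 0xC4 ⊕ 0x72 = 0xB6.
P6: S = E(K, 0x72) = 0xF5; 0x44 ⊕ 0xF5 = 0xB1.

P1 = 0x56, P2 = 0xD6, P3 = 0x2A, P4 = 0x98, P5 = 0xB6, P6 = 0xB1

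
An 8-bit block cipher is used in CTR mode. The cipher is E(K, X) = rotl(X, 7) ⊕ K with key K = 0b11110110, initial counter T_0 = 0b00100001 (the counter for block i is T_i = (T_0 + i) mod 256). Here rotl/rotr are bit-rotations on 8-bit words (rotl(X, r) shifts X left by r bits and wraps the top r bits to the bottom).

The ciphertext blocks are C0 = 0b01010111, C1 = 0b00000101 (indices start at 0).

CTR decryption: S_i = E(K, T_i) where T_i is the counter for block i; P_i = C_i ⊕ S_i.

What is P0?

P0 = 0b00110001

P0: T = 0b00100001, S = E(K, T) = 0b01100110; 0b01010111 ⊕ 0b01100110 = 0b00110001.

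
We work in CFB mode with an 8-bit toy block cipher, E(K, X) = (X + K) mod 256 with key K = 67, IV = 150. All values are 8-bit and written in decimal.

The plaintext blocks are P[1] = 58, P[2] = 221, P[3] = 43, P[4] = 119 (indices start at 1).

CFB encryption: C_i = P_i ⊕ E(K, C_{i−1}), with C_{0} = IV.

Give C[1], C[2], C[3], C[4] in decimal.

C[1] = 227, C[2] = 251, C[3] = 21, C[4] = 47

C[1]: E(K, 150) = 217; 58 ⊕ 217 = 227.
C[2]: E(K, 227) = 38; 221 ⊕ 38 = 251.
C[3]: E(K, 251) = 62; 43 ⊕ 62 = 21.
C[4]: E(K, 21) = 88; 119 ⊕ 88 = 47.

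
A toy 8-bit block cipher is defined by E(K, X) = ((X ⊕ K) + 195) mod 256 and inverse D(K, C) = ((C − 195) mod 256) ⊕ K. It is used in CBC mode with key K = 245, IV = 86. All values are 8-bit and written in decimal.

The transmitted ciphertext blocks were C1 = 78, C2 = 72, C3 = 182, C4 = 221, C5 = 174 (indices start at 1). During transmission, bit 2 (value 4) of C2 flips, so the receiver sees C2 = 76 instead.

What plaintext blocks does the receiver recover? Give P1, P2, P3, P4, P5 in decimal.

P1 = 40, P2 = 50, P3 = 74, P4 = 89, P5 = 195

CBC decryption: P_i = D(K, C_i) ⊕ C_{i−1}, with C_{0} = IV.
Only C2 changed, to 76. In CBC, a change in C_i garbles P_i and flips the same bit in P_{i+1}. Decrypting the received ciphertext:
P1: D(K, 78) = 126; 126 ⊕ 86 = 40.
P2: D(K, 76) = 124; 124 ⊕ 78 = 50.
P3: D(K, 182) = 6; 6 ⊕ 76 = 74.
P4: D(K, 221) = 239; 239 ⊕ 182 = 89.
P5: D(K, 174) = 30; 30 ⊕ 221 = 195.
Blocks that differ from the original plaintext: P2, P3.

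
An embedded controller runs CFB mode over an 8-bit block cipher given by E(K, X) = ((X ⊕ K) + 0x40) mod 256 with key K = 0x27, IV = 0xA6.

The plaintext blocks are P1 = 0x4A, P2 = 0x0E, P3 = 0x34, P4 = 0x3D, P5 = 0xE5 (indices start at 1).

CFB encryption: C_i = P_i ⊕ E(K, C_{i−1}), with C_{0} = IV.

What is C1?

C1 = 0x8B

C1: E(K, 0xA6) = 0xC1; 0x4A ⊕ 0xC1 = 0x8B.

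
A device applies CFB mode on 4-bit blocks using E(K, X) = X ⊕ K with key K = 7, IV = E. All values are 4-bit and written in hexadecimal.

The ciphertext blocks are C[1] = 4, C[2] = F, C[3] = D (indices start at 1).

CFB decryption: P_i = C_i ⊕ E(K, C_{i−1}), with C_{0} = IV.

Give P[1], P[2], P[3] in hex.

P[1] = D, P[2] = C, P[3] = 5

P[1]: E(K, E) = 9; 4 ⊕ 9 = D.
P[2]: E(K, 4) = 3; F ⊕ 3 = C.
P[3]: E(K, F) = 8; D ⊕ 8 = 5.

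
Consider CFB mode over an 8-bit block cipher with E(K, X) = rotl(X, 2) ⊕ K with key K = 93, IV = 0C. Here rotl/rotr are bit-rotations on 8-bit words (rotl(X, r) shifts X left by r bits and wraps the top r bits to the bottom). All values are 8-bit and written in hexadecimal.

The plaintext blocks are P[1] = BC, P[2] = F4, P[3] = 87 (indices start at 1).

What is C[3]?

CFB encryption: C_i = P_i ⊕ E(K, C_{i−1}), with C_{0} = IV.
C[1]: E(K, 0C) = A3; BC ⊕ A3 = 1F.
C[2]: E(K, 1F) = EF; F4 ⊕ EF = 1B.
C[3]: E(K, 1B) = FF; 87 ⊕ FF = 78.

C[3] = 78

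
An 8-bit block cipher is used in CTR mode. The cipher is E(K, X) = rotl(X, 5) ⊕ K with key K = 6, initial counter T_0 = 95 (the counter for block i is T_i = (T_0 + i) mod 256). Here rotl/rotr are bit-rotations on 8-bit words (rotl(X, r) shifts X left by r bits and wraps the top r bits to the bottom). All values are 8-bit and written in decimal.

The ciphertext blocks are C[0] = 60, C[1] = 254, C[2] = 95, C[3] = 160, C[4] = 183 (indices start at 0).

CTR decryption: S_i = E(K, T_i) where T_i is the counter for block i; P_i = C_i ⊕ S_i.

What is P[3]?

P[3] = 234

P[3]: T = 98, S = E(K, T) = 74; 160 ⊕ 74 = 234.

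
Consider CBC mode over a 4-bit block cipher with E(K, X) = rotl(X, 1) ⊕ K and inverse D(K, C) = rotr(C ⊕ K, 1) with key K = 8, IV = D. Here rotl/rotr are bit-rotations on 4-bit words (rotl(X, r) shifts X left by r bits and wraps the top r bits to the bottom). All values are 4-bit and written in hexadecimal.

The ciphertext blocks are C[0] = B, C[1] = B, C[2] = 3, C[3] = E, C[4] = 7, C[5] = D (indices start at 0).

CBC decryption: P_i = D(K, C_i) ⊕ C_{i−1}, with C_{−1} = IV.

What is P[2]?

P[2] = 6

P[2]: D(K, 3) = D; D ⊕ B = 6.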